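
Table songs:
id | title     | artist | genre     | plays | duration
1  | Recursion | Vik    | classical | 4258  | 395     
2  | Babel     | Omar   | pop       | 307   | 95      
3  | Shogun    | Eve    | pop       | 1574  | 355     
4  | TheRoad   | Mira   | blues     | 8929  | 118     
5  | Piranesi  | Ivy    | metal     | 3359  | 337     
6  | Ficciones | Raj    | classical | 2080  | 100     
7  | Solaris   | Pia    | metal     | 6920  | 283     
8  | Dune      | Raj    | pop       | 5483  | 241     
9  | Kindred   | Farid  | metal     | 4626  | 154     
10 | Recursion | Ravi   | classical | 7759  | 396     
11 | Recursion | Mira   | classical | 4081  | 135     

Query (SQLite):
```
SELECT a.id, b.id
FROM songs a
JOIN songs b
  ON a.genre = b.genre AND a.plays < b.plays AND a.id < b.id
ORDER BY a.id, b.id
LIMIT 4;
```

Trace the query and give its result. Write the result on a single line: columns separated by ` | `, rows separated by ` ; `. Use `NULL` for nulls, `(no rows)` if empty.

1 | 10 ; 2 | 3 ; 2 | 8 ; 3 | 8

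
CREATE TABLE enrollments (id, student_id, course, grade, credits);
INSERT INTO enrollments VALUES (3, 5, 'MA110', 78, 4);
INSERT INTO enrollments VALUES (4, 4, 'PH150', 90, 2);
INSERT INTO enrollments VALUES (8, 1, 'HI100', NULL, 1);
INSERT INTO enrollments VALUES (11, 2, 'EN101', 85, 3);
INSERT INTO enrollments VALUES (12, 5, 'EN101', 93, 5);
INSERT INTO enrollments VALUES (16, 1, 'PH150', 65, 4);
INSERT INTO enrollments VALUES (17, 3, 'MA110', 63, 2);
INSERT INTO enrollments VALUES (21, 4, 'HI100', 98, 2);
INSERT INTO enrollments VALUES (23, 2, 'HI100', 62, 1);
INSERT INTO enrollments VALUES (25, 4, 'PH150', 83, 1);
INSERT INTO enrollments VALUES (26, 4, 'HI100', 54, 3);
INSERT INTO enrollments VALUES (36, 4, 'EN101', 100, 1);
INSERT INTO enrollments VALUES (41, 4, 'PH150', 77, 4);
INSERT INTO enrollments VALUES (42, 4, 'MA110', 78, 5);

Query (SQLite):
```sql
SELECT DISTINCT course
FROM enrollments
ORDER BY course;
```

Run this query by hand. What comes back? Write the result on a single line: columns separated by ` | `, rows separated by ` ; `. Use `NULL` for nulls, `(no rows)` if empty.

EN101 ; HI100 ; MA110 ; PH150

Collect distinct course values from enrollments.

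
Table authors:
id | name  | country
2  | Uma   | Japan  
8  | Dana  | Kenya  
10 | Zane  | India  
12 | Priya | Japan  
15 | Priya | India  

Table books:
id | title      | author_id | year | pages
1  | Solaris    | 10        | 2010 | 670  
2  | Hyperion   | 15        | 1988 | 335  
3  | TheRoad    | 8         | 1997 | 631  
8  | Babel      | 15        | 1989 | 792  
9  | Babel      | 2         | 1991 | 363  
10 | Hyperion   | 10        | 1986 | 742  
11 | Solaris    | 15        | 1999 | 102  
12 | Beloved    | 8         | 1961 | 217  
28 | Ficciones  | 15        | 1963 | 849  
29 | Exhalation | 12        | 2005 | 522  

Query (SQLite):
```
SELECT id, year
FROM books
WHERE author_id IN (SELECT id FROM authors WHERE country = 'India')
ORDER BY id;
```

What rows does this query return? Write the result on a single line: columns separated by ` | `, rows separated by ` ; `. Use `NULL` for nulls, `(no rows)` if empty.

1 | 2010 ; 2 | 1988 ; 8 | 1989 ; 10 | 1986 ; 11 | 1999 ; 28 | 1963

Inner query: authors.id where country = 'India'.
Outer: keep books rows whose author_id is in that set.
Inner query → {10, 15}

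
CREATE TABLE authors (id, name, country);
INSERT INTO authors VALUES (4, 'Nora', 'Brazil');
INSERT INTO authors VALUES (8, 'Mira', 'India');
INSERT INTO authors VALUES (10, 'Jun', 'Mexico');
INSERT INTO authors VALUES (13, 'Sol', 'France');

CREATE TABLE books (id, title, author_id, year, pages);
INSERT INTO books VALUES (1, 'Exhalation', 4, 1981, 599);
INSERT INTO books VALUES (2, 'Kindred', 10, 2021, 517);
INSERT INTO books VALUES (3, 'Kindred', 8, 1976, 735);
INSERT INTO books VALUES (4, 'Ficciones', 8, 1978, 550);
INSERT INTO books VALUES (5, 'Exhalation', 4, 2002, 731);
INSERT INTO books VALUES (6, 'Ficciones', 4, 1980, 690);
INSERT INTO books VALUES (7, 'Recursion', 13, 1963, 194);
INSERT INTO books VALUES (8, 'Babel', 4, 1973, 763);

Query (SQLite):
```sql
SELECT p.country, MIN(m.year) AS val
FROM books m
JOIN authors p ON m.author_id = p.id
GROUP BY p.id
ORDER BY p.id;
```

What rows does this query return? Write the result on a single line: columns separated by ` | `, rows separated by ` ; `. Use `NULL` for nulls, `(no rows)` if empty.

Join each books row to its authors via author_id.
Group joined rows by authors.id; compute MIN(m.year) per group.
  4: ids {1, 5, 6, 8} → MIN(m.year)=1973
  8: ids {3, 4} → MIN(m.year)=1976
  10: ids {2} → MIN(m.year)=2021
  13: ids {7} → MIN(m.year)=1963

Brazil | 1973 ; India | 1976 ; Mexico | 2021 ; France | 1963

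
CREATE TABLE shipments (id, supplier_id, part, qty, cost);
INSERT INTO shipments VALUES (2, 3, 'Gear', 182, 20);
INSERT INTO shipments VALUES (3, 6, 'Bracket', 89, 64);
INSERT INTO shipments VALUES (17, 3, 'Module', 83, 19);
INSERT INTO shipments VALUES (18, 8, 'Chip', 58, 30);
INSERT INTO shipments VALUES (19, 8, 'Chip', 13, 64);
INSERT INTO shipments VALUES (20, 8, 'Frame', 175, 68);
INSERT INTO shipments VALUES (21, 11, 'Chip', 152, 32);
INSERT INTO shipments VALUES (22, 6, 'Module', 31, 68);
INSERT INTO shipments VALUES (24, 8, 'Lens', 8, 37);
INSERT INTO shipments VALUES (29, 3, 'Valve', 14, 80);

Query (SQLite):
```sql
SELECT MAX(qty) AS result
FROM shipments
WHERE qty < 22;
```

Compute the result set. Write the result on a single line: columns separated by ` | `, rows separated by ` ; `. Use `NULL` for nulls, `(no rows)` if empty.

Rows where qty < 22 → qty values: [13, 8, 14].
MAX of non-NULL values = 14.

14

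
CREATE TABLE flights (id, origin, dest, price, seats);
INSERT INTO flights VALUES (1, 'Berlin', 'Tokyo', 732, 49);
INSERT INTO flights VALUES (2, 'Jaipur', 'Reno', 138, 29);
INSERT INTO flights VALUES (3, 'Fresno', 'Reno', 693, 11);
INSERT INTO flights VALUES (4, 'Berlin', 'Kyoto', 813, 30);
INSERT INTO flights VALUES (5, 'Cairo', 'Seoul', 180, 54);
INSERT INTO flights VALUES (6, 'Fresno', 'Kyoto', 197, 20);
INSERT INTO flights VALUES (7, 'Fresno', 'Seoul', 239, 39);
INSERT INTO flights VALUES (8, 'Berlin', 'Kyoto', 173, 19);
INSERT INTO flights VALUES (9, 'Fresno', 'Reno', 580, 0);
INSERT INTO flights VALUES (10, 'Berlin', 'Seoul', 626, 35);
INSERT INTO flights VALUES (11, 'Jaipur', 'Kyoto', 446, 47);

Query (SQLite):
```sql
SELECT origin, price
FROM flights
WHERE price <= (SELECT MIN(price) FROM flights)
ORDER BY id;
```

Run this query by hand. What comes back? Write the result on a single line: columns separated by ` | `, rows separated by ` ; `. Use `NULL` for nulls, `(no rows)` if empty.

Scalar subquery: MIN(price) over all flights rows = 138.
Keep rows where price <= that value.

Jaipur | 138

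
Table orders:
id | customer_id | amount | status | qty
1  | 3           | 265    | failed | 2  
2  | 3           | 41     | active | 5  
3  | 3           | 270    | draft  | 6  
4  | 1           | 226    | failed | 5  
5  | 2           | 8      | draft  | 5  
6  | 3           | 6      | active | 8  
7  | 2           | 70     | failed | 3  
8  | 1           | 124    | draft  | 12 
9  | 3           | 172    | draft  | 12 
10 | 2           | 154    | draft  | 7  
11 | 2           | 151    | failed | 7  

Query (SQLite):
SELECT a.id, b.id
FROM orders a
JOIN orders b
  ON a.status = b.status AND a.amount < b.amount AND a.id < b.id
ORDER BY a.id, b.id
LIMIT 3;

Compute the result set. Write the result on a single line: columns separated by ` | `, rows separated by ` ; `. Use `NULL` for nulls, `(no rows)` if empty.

5 | 8 ; 5 | 9 ; 5 | 10

Pairs (a,b) with same status, a.amount < b.amount, a.id < b.id.
status groups: active:{2,6} draft:{3,5,8,9,10} failed:{1,4,7,11}
Ordered by (a.id, b.id); first 3.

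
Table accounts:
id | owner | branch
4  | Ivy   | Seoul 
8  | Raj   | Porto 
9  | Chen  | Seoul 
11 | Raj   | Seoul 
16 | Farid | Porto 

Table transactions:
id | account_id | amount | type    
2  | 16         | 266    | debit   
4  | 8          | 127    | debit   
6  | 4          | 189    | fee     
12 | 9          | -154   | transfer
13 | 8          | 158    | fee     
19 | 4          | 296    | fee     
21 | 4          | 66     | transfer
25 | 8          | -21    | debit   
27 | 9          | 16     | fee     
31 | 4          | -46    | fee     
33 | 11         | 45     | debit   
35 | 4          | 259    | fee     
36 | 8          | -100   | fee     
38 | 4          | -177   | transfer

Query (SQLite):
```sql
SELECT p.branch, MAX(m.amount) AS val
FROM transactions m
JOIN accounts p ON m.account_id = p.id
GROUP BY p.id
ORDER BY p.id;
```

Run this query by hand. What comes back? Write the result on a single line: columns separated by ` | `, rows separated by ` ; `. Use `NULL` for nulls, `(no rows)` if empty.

Seoul | 296 ; Porto | 158 ; Seoul | 16 ; Seoul | 45 ; Porto | 266

Join each transactions row to its accounts via account_id.
Group joined rows by accounts.id; compute MAX(m.amount) per group.
  4: ids {6, 19, 21, 31, 35, 38} → MAX(m.amount)=296
  8: ids {4, 13, 25, 36} → MAX(m.amount)=158
  9: ids {12, 27} → MAX(m.amount)=16
  11: ids {33} → MAX(m.amount)=45
  16: ids {2} → MAX(m.amount)=266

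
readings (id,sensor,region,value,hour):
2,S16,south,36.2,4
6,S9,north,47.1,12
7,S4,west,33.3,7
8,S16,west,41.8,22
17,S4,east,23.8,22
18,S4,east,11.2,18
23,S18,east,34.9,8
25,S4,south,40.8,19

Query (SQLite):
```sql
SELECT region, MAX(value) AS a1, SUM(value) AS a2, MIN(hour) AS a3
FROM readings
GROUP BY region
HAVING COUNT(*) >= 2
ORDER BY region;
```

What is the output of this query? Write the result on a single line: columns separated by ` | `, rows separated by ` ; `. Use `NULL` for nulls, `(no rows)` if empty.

Group readings by region.
Per group compute: MAX(value), SUM(value), MIN(hour).
HAVING: drop groups with fewer than 2 rows.
  east: ids {17, 18, 23} → MAX(value)=34.9, SUM(value)=69.9, MIN(hour)=8
  north: ids {6} → MAX(value)=47.1, SUM(value)=47.1, MIN(hour)=12
  south: ids {2, 25} → MAX(value)=40.8, SUM(value)=77, MIN(hour)=4
  west: ids {7, 8} → MAX(value)=41.8, SUM(value)=75.1, MIN(hour)=7

east | 34.9 | 69.9 | 8 ; south | 40.8 | 77 | 4 ; west | 41.8 | 75.1 | 7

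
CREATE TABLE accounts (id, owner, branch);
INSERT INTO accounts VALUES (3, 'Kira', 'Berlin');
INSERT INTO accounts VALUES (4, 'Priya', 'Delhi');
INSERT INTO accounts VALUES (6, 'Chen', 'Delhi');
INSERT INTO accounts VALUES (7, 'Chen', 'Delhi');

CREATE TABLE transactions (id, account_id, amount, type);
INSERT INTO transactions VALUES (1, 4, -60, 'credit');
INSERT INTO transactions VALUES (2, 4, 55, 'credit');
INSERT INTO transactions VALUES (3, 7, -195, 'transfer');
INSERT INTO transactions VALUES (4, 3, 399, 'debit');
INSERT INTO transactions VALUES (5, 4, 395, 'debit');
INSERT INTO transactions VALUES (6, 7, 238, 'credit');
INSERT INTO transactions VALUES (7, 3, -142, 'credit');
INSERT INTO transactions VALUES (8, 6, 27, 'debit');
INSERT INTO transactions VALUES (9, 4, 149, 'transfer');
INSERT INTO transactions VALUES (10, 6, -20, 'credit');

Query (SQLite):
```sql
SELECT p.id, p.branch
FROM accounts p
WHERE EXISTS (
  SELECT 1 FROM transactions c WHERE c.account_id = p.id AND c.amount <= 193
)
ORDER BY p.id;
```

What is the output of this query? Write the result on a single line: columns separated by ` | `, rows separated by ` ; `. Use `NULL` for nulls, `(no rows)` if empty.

3 | Berlin ; 4 | Delhi ; 6 | Delhi ; 7 | Delhi

For each accounts row, check whether any transactions with matching account_id has amount <= 193.
Keep rows where that is true.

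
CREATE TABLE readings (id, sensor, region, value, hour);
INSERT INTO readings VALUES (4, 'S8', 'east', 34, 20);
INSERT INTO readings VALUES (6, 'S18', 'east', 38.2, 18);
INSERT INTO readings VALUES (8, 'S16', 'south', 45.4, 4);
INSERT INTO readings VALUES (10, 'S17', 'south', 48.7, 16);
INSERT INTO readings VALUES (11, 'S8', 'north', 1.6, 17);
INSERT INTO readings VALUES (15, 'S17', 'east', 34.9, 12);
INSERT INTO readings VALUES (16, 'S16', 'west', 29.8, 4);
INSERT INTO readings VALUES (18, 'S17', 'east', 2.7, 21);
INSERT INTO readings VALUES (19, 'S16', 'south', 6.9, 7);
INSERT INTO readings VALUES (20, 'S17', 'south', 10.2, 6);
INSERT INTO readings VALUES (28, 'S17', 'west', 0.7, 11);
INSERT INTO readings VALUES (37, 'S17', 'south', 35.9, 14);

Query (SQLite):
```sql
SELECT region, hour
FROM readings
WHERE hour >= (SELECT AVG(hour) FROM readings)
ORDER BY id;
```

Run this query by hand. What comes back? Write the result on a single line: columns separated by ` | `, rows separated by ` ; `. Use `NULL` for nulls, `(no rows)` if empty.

east | 20 ; east | 18 ; south | 16 ; north | 17 ; east | 21 ; south | 14

Scalar subquery: AVG(hour) over all readings rows = 12.5.
Keep rows where hour >= that value.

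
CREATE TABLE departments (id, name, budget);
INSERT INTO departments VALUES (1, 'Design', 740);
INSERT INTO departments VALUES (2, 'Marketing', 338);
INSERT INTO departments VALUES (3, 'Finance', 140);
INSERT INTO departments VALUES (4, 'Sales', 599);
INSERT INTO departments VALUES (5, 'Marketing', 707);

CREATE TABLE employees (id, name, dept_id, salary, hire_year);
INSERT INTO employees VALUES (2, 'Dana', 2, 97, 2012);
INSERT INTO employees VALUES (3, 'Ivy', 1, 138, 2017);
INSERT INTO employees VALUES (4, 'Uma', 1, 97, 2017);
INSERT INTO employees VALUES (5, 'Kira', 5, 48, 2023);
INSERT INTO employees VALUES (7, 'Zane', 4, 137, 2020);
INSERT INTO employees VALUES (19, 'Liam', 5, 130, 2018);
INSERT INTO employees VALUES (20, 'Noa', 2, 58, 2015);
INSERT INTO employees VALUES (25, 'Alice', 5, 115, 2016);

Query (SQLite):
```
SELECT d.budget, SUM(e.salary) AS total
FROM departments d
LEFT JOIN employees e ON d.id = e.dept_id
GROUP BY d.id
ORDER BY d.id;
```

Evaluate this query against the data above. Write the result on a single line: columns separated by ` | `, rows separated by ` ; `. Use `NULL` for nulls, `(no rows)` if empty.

740 | 235 ; 338 | 155 ; 140 | NULL ; 599 | 137 ; 707 | 293

LEFT JOIN keeps every departments row; unmatched ones get NULL for employees columns.
Group by departments.id and compute SUM(e.salary). SUM over an all-NULL group is NULL.
  1: ids {3, 4} → SUM(e.salary)=235
  2: ids {2, 20} → SUM(e.salary)=155
  3: ids {—} → SUM(e.salary)=NULL
  4: ids {7} → SUM(e.salary)=137
  5: ids {5, 19, 25} → SUM(e.salary)=293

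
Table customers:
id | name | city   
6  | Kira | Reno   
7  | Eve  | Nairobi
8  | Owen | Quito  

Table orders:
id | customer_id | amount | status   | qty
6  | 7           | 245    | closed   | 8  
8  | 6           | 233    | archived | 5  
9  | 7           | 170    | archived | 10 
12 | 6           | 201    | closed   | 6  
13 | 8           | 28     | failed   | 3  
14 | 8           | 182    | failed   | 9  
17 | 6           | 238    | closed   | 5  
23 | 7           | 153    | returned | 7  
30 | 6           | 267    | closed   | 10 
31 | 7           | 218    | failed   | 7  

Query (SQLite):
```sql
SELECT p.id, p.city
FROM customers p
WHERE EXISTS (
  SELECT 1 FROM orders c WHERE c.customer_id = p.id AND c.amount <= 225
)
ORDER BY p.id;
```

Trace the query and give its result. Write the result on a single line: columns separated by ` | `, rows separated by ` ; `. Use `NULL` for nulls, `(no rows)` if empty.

6 | Reno ; 7 | Nairobi ; 8 | Quito

For each customers row, check whether any orders with matching customer_id has amount <= 225.
Keep rows where that is true.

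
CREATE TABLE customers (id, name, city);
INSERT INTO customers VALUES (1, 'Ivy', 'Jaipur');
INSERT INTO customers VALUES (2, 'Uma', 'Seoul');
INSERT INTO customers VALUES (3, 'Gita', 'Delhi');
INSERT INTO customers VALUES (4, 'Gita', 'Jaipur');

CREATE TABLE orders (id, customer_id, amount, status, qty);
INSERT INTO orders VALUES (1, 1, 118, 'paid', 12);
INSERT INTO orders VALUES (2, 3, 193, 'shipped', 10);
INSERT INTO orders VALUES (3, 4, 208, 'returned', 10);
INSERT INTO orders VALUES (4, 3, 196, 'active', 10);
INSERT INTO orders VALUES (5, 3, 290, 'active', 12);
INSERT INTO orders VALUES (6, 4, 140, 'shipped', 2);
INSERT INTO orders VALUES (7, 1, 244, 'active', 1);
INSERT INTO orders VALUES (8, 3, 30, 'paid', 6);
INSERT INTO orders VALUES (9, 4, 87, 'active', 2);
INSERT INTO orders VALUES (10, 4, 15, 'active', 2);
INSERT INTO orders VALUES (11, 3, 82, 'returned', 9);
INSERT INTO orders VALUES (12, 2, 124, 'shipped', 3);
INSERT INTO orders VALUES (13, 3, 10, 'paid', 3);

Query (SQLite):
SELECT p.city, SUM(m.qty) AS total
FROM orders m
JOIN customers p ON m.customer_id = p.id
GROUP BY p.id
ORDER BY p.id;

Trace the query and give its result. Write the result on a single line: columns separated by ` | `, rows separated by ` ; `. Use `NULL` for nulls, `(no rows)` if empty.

Join each orders row to its customers via customer_id.
Group joined rows by customers.id; compute SUM(m.qty) per group.
  1: ids {1, 7} → SUM(m.qty)=13
  2: ids {12} → SUM(m.qty)=3
  3: ids {2, 4, 5, 8, 11, 13} → SUM(m.qty)=50
  4: ids {3, 6, 9, 10} → SUM(m.qty)=16

Jaipur | 13 ; Seoul | 3 ; Delhi | 50 ; Jaipur | 16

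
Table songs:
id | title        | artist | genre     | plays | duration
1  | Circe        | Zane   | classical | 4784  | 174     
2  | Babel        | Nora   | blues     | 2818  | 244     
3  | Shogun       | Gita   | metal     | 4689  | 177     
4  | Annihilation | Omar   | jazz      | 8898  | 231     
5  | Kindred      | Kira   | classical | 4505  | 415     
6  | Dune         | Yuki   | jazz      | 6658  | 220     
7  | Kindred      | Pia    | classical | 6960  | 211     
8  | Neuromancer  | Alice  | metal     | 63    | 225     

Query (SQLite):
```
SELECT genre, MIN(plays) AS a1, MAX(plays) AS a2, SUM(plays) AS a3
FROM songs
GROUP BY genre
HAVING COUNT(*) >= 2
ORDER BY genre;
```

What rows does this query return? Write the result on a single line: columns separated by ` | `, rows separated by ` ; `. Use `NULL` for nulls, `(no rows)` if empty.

classical | 4505 | 6960 | 16249 ; jazz | 6658 | 8898 | 15556 ; metal | 63 | 4689 | 4752

Group songs by genre.
Per group compute: MIN(plays), MAX(plays), SUM(plays).
HAVING: drop groups with fewer than 2 rows.
  blues: ids {2} → MIN(plays)=2818, MAX(plays)=2818, SUM(plays)=2818
  classical: ids {1, 5, 7} → MIN(plays)=4505, MAX(plays)=6960, SUM(plays)=16249
  jazz: ids {4, 6} → MIN(plays)=6658, MAX(plays)=8898, SUM(plays)=15556
  metal: ids {3, 8} → MIN(plays)=63, MAX(plays)=4689, SUM(plays)=4752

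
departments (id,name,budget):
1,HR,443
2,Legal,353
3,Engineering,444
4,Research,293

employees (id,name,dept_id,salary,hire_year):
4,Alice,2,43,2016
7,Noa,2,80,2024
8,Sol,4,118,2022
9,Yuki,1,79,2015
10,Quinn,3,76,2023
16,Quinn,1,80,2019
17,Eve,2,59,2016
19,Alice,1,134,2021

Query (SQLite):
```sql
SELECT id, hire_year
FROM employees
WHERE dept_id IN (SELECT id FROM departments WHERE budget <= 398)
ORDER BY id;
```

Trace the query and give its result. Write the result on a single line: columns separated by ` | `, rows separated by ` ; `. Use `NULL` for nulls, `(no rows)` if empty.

4 | 2016 ; 7 | 2024 ; 8 | 2022 ; 17 | 2016

Inner query: departments.id where budget <= 398.
Outer: keep employees rows whose dept_id is in that set.
Inner query → {2, 4}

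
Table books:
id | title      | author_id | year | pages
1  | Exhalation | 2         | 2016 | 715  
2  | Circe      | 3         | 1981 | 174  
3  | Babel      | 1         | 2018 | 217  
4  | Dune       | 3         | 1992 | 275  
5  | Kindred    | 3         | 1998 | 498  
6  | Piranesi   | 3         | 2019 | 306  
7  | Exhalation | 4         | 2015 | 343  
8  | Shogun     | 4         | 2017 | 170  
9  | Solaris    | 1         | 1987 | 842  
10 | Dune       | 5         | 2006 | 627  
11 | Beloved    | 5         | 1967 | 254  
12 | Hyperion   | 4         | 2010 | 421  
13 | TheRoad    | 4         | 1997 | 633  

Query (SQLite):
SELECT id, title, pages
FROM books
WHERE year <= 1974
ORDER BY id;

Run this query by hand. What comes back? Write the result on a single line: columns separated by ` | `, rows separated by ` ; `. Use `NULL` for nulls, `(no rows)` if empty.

11 | Beloved | 254

year <= 1974: ids {11}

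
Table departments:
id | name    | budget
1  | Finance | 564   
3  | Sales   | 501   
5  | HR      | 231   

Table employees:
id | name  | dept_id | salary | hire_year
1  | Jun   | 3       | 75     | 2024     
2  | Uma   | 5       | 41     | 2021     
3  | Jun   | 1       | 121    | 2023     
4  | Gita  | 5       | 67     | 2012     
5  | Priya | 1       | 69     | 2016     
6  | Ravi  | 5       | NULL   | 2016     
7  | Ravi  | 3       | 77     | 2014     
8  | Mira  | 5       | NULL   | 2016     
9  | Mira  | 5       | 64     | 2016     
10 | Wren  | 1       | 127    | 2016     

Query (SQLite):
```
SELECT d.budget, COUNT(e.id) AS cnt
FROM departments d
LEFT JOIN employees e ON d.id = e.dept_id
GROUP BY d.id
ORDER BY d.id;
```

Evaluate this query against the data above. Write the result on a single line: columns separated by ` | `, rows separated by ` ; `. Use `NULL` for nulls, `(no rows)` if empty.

564 | 3 ; 501 | 2 ; 231 | 5

LEFT JOIN keeps every departments row; unmatched ones get NULL for employees columns.
Group by departments.id and compute COUNT(e.id). COUNT(col) of an all-NULL group is 0.
  1: ids {3, 5, 10} → COUNT(e.id)=3
  3: ids {1, 7} → COUNT(e.id)=2
  5: ids {2, 4, 6, 8, 9} → COUNT(e.id)=5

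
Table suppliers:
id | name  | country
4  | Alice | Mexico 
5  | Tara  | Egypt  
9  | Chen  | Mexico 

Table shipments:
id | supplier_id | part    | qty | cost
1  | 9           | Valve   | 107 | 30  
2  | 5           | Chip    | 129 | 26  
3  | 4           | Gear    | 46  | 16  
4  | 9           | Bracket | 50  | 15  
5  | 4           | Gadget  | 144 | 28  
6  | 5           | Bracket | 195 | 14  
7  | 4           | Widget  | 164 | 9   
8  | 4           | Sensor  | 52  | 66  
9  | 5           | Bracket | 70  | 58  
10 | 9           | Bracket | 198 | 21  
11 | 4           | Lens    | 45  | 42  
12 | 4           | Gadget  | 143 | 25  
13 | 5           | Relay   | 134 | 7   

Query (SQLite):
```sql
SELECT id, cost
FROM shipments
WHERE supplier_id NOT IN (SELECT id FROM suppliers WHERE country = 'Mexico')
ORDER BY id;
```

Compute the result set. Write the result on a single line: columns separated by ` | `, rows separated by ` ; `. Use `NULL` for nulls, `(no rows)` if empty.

Inner query: suppliers.id where country = 'Mexico'.
Outer: keep shipments rows whose supplier_id is not in that set.
Inner query → {4, 9}

2 | 26 ; 6 | 14 ; 9 | 58 ; 13 | 7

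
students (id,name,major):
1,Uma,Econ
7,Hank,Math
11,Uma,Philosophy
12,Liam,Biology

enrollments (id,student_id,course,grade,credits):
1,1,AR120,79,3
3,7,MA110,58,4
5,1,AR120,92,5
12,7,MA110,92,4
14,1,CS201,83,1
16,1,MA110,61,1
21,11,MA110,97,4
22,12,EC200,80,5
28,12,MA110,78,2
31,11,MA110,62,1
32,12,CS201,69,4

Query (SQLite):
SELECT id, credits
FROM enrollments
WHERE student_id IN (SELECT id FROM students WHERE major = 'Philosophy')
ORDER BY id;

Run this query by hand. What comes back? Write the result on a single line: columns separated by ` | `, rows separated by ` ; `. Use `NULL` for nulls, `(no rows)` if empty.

Inner query: students.id where major = 'Philosophy'.
Outer: keep enrollments rows whose student_id is in that set.
Inner query → {11}

21 | 4 ; 31 | 1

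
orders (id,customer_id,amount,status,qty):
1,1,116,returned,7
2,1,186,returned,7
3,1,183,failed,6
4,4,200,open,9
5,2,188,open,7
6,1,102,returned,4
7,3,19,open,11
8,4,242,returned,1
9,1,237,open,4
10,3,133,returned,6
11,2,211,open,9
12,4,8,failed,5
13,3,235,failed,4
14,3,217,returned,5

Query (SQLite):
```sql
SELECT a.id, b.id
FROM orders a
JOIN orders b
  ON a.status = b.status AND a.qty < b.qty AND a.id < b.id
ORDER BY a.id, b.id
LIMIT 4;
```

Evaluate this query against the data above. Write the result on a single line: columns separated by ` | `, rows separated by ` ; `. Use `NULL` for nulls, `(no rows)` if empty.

4 | 7 ; 5 | 7 ; 5 | 11 ; 6 | 10

Pairs (a,b) with same status, a.qty < b.qty, a.id < b.id.
status groups: failed:{3,12,13} open:{4,5,7,9,11} returned:{1,2,6,8,10,14}
Ordered by (a.id, b.id); first 4.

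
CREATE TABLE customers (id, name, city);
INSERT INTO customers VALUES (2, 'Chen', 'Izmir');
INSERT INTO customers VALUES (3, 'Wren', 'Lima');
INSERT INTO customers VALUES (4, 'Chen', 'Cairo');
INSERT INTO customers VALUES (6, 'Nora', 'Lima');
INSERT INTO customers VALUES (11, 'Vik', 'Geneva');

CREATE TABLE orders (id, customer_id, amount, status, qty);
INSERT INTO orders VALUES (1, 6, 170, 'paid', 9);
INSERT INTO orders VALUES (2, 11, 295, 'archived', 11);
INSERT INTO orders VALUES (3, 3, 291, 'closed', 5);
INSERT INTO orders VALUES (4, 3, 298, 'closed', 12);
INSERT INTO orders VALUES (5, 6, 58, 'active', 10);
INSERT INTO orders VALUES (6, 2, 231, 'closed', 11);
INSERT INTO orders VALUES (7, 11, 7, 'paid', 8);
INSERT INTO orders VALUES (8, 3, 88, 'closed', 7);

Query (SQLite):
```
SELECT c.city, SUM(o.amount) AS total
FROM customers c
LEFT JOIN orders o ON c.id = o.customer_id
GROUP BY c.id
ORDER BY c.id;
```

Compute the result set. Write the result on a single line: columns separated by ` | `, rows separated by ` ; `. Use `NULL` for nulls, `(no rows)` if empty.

Izmir | 231 ; Lima | 677 ; Cairo | NULL ; Lima | 228 ; Geneva | 302

LEFT JOIN keeps every customers row; unmatched ones get NULL for orders columns.
Group by customers.id and compute SUM(o.amount). SUM over an all-NULL group is NULL.
  2: ids {6} → SUM(o.amount)=231
  3: ids {3, 4, 8} → SUM(o.amount)=677
  4: ids {—} → SUM(o.amount)=NULL
  6: ids {1, 5} → SUM(o.amount)=228
  11: ids {2, 7} → SUM(o.amount)=302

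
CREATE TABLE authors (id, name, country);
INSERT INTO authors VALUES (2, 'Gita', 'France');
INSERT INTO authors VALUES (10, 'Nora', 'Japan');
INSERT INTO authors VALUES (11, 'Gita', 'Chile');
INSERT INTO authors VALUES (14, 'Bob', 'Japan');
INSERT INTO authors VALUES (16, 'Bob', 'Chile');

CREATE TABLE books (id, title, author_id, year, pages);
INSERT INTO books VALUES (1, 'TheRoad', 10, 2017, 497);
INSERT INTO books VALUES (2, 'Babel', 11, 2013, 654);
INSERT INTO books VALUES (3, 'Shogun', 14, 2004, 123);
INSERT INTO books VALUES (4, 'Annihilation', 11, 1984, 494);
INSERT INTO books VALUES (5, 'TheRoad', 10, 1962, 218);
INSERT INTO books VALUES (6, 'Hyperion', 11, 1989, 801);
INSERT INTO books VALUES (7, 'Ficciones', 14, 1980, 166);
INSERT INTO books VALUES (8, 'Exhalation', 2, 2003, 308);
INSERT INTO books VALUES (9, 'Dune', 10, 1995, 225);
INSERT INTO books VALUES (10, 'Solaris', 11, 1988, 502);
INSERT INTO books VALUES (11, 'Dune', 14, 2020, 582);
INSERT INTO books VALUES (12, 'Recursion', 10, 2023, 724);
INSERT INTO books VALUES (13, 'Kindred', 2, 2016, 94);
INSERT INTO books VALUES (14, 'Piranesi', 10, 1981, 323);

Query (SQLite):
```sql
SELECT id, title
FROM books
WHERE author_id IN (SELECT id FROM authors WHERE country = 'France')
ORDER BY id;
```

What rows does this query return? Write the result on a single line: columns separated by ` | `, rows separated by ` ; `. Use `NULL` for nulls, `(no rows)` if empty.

Inner query: authors.id where country = 'France'.
Outer: keep books rows whose author_id is in that set.
Inner query → {2}

8 | Exhalation ; 13 | Kindred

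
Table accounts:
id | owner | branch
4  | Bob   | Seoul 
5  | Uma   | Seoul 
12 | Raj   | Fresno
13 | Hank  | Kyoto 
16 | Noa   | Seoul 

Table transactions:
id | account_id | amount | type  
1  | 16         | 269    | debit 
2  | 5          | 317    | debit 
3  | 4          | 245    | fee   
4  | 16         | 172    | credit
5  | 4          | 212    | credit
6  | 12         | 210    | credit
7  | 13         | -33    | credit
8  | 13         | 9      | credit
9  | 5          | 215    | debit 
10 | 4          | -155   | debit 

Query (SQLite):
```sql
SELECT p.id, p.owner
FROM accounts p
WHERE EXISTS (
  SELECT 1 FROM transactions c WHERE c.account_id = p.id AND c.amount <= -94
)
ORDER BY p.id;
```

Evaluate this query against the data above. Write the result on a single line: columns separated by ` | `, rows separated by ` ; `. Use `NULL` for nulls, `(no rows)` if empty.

4 | Bob

For each accounts row, check whether any transactions with matching account_id has amount <= -94.
Keep rows where that is true.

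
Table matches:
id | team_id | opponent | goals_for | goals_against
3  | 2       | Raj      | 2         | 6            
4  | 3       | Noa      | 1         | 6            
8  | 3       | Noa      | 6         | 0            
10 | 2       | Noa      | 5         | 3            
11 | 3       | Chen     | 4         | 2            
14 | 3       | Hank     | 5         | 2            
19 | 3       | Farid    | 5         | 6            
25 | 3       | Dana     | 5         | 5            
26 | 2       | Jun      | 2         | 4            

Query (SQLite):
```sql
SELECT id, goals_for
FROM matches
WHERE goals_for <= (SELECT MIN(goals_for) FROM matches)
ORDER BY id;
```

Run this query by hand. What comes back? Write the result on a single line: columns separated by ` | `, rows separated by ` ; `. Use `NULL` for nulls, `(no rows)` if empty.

4 | 1

Scalar subquery: MIN(goals_for) over all matches rows = 1.
Keep rows where goals_for <= that value.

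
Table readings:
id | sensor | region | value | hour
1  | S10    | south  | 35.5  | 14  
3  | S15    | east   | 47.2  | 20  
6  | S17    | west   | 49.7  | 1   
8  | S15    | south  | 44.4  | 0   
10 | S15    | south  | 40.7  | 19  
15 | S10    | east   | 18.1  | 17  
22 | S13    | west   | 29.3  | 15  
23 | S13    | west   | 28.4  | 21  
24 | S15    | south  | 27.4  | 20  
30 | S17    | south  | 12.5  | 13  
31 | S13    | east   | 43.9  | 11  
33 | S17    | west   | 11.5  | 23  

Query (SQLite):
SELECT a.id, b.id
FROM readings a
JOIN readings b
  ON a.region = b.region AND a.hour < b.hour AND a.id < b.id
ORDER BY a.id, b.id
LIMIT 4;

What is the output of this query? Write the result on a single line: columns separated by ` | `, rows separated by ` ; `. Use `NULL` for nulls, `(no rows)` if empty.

1 | 10 ; 1 | 24 ; 6 | 22 ; 6 | 23

Pairs (a,b) with same region, a.hour < b.hour, a.id < b.id.
region groups: east:{3,15,31} south:{1,8,10,24,30} west:{6,22,23,33}
Ordered by (a.id, b.id); first 4.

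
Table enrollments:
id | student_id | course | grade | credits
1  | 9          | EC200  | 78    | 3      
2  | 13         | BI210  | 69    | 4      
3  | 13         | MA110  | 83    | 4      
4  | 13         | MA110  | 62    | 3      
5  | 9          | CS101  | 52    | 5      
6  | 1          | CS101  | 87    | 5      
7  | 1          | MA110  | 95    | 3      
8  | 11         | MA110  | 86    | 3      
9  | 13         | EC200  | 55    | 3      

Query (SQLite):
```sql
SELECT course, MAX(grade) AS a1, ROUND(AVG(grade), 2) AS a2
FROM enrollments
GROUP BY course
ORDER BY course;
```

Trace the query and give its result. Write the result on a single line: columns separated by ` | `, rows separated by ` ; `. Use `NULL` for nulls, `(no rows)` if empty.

BI210 | 69 | 69 ; CS101 | 87 | 69.5 ; EC200 | 78 | 66.5 ; MA110 | 95 | 81.5

Group enrollments by course.
Per group compute: MAX(grade), ROUND(AVG(grade), 2).
  BI210: ids {2} → MAX(grade)=69, ROUND(AVG(grade), 2)=69
  CS101: ids {5, 6} → MAX(grade)=87, ROUND(AVG(grade), 2)=69.5
  EC200: ids {1, 9} → MAX(grade)=78, ROUND(AVG(grade), 2)=66.5
  MA110: ids {3, 4, 7, 8} → MAX(grade)=95, ROUND(AVG(grade), 2)=81.5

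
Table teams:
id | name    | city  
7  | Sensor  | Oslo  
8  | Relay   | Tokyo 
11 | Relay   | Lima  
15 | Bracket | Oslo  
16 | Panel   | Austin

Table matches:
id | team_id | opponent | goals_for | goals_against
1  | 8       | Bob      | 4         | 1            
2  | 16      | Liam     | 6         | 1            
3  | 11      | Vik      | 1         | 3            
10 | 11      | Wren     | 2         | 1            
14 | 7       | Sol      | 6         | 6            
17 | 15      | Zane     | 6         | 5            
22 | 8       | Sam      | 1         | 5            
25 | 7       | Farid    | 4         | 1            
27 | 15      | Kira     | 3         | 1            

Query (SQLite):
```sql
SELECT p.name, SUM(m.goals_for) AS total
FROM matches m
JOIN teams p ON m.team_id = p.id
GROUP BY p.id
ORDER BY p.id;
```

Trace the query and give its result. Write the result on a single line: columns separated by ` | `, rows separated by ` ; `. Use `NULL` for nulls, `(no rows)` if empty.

Join each matches row to its teams via team_id.
Group joined rows by teams.id; compute SUM(m.goals_for) per group.
  7: ids {14, 25} → SUM(m.goals_for)=10
  8: ids {1, 22} → SUM(m.goals_for)=5
  11: ids {3, 10} → SUM(m.goals_for)=3
  15: ids {17, 27} → SUM(m.goals_for)=9
  16: ids {2} → SUM(m.goals_for)=6

Sensor | 10 ; Relay | 5 ; Relay | 3 ; Bracket | 9 ; Panel | 6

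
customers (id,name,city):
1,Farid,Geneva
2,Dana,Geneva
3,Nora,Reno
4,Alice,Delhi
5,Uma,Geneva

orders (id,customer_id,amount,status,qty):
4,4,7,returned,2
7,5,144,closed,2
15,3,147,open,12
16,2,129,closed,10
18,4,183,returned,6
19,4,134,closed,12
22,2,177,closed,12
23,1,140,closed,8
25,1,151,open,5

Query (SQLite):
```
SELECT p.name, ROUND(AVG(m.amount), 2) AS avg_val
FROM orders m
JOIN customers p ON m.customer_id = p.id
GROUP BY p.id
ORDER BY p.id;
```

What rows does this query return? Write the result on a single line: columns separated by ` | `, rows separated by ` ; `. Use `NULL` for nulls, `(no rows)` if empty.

Farid | 145.5 ; Dana | 153 ; Nora | 147 ; Alice | 108 ; Uma | 144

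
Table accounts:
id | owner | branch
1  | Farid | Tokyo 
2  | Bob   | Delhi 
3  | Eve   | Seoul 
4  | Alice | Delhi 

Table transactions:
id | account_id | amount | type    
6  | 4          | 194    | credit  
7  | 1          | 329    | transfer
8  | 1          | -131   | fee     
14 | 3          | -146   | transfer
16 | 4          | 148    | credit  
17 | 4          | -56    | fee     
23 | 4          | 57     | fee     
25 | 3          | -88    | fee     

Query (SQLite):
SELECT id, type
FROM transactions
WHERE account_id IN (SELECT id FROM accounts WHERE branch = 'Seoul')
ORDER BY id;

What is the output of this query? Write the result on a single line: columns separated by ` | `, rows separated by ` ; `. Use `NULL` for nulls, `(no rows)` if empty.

Inner query: accounts.id where branch = 'Seoul'.
Outer: keep transactions rows whose account_id is in that set.
Inner query → {3}

14 | transfer ; 25 | fee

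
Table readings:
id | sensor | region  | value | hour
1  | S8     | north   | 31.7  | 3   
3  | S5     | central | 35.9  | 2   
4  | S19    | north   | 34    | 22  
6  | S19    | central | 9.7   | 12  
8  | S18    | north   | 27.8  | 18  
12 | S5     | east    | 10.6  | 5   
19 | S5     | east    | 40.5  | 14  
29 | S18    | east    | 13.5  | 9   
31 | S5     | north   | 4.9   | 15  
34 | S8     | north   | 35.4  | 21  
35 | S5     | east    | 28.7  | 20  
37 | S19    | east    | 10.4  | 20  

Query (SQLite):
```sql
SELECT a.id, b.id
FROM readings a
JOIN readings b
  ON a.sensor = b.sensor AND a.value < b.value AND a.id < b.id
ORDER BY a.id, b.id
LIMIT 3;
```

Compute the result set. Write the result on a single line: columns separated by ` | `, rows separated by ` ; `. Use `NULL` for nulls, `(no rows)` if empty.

Pairs (a,b) with same sensor, a.value < b.value, a.id < b.id.
sensor groups: S18:{8,29} S19:{4,6,37} S5:{3,12,19,31,35} S8:{1,34}
Ordered by (a.id, b.id); first 3.

1 | 34 ; 3 | 19 ; 6 | 37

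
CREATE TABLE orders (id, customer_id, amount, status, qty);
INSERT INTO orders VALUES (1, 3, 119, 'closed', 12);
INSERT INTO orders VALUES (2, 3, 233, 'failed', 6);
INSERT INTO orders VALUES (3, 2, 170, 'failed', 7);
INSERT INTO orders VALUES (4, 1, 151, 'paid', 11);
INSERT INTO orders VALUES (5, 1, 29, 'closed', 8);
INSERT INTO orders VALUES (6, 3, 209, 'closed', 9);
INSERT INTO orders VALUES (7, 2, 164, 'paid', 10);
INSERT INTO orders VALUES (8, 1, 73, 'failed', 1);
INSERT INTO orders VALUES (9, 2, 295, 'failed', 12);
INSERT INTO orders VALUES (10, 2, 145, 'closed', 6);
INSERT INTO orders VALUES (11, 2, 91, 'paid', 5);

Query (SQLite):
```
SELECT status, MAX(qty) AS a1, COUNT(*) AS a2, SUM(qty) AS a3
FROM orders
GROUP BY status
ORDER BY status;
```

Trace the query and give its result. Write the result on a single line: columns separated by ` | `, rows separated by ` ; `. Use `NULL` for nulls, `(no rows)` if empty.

closed | 12 | 4 | 35 ; failed | 12 | 4 | 26 ; paid | 11 | 3 | 26

Group orders by status.
Per group compute: MAX(qty), COUNT(*), SUM(qty).
  closed: ids {1, 5, 6, 10} → MAX(qty)=12, COUNT(*)=4, SUM(qty)=35
  failed: ids {2, 3, 8, 9} → MAX(qty)=12, COUNT(*)=4, SUM(qty)=26
  paid: ids {4, 7, 11} → MAX(qty)=11, COUNT(*)=3, SUM(qty)=26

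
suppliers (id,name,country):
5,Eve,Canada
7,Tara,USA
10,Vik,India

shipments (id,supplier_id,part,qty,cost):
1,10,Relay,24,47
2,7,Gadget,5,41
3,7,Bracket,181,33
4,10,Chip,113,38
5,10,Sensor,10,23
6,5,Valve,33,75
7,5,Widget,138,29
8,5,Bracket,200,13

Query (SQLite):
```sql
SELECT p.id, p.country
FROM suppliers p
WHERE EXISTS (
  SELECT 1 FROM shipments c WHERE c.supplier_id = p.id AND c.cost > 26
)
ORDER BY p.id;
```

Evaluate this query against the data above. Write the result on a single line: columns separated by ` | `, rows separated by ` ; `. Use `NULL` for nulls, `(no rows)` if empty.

For each suppliers row, check whether any shipments with matching supplier_id has cost > 26.
Keep rows where that is true.

5 | Canada ; 7 | USA ; 10 | India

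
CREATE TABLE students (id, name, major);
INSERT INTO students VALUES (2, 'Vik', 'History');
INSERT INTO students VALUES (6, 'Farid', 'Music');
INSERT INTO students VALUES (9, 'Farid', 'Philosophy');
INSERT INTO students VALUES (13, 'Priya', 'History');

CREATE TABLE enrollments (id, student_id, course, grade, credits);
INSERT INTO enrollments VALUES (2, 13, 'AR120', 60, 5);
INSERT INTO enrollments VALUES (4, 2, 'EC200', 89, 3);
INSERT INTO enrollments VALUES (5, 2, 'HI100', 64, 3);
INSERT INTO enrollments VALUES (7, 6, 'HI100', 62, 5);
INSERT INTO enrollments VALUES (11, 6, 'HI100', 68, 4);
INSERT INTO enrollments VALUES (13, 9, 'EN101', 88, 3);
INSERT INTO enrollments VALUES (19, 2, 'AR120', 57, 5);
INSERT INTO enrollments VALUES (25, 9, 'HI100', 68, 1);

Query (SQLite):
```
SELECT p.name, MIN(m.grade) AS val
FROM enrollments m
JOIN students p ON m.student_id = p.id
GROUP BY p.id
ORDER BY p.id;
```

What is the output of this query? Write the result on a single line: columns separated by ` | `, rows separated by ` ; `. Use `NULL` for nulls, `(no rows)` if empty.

Vik | 57 ; Farid | 62 ; Farid | 68 ; Priya | 60

Join each enrollments row to its students via student_id.
Group joined rows by students.id; compute MIN(m.grade) per group.
  2: ids {4, 5, 19} → MIN(m.grade)=57
  6: ids {7, 11} → MIN(m.grade)=62
  9: ids {13, 25} → MIN(m.grade)=68
  13: ids {2} → MIN(m.grade)=60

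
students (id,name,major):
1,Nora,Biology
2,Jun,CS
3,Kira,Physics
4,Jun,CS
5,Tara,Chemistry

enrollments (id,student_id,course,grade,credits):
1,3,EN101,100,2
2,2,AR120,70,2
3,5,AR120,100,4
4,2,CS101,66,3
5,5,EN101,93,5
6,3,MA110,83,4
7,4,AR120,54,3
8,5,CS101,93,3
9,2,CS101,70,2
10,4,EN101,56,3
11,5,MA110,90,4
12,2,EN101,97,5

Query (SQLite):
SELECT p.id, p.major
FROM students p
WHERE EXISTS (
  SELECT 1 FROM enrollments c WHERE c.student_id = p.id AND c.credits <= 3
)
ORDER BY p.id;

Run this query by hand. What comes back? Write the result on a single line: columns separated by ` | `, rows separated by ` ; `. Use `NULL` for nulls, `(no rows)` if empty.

2 | CS ; 3 | Physics ; 4 | CS ; 5 | Chemistry

For each students row, check whether any enrollments with matching student_id has credits <= 3.
Keep rows where that is true.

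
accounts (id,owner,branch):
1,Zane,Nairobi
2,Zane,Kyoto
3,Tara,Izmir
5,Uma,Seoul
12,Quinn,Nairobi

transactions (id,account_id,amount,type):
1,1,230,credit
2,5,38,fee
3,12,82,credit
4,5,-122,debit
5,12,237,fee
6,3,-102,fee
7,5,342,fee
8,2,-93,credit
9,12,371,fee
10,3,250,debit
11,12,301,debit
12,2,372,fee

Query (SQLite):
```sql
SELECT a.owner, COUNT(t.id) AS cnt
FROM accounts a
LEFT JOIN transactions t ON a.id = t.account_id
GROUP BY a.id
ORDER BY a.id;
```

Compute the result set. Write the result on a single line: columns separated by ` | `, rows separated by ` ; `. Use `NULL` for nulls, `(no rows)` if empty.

Zane | 1 ; Zane | 2 ; Tara | 2 ; Uma | 3 ; Quinn | 4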